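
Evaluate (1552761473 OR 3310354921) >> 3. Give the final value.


Step 1: 1552761473 | 3310354921 = 3722265577
Step 2: 3722265577 >> 3 = 465283197

465283197


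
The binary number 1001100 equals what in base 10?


1001100 in decimal = 76

76


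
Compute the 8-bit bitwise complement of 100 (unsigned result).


~0b1100100 = 0b10011011 = 155 (8-bit unsigned)

155


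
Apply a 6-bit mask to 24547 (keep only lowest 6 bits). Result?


24547 & 63 = 35

35


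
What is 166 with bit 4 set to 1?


166 | (1 << 4) = 166 | 16 = 182

182


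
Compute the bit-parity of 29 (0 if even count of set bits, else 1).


0b11101 has 4 ones => parity 0

0


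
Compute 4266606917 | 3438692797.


0b11111110010011110100000101000101 | 0b11001100111101100100100110111101 = 0b11111110111111110100100111111101 = 4278143485

4278143485


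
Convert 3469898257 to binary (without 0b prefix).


3469898257 = 11001110110100100111001000010001 in binary

11001110110100100111001000010001


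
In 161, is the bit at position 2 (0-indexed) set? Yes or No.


0b10100001, bit 2 = 0. No

No


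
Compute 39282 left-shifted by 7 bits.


0b1001100101110010 << 7 = 0b10011001011100100000000 = 5028096

5028096


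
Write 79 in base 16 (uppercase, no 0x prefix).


79 = 4F hex

4F


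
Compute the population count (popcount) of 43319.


0b1010100100110111 has 9 set bits

9


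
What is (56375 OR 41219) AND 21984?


Step 1: 56375 | 41219 = 64823
Step 2: 64823 & 21984 = 21792

21792


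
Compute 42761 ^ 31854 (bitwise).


0b1010011100001001 ^ 0b111110001101110 = 0b1101101101100111 = 56167

56167


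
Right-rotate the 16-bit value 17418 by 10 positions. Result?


Rotate 0b100010000001010 right by 10 (16-bit) = 0b1010010001 = 657

657


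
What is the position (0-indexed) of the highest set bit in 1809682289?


0b1101011110111011000111101110001. Highest set bit at position 30

30


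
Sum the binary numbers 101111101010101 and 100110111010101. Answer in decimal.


101111101010101 + 100110111010101 = 1010110100101010 = 44330

44330


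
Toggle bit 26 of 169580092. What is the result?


169580092 ^ (1 << 26) = 169580092 ^ 67108864 = 236688956

236688956


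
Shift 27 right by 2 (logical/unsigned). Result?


0b11011 >> 2 = 0b110 = 6

6


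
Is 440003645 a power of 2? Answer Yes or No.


0b11010001110011110110000111101. Multiple bits set => No

No


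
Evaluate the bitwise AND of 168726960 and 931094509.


0b1010000011101001000110110000 & 0b110111011111110101111111101101 = 0b10000011100001000110100000 = 34476448

34476448


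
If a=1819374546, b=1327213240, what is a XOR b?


1819374546 ^ 1327213240 = 594205034

594205034


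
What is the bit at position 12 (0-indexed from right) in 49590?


0b1100000110110110, position 12 = 0

0


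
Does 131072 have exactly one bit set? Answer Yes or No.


0b100000000000000000. Only one bit set => Yes

Yes


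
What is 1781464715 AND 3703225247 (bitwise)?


0b1101010001011101111111010001011 & 0b11011100101110101011101110011111 = 0b1001000001010101011101010001011 = 1210759819

1210759819


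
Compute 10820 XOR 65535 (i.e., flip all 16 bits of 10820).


10820 ^ 65535 = 54715

54715


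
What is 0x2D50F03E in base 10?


2D50F03E hex = 760279102 decimal

760279102


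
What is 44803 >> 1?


0b1010111100000011 >> 1 = 0b101011110000001 = 22401

22401


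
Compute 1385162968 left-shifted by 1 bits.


0b1010010100011111110100011011000 << 1 = 0b10100101000111111101000110110000 = 2770325936

2770325936


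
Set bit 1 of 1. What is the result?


1 | (1 << 1) = 1 | 2 = 3

3


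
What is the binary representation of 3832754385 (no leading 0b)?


3832754385 = 11100100011100110011000011010001 in binary

11100100011100110011000011010001


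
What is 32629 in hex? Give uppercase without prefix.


32629 = 7F75 hex

7F75


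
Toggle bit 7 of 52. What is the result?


52 ^ (1 << 7) = 52 ^ 128 = 180

180


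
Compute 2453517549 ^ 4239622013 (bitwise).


0b10010010001111011011010011101101 ^ 0b11111100101100110111111101111101 = 0b1101110100011101100101110010000 = 1854851984

1854851984


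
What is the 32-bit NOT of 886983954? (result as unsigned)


~0b110100110111100100110100010010 = 0b11001011001000011011001011101101 = 3407983341 (32-bit unsigned)

3407983341


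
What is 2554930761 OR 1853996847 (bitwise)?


0b10011000010010010010011001001001 | 0b1101110100000011011111100101111 = 0b11111110110010011011111101101111 = 4274634607

4274634607


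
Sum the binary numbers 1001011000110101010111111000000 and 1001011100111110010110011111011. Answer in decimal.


1001011000110101010111111000000 + 1001011100111110010110011111011 = 10010110101110011101110010111011 = 2528763067

2528763067


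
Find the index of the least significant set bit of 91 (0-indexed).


0b1011011. Lowest set bit at position 0

0


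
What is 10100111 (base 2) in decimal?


10100111 in decimal = 167

167


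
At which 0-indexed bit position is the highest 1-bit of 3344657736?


0b11000111010110110110110101001000. Highest set bit at position 31

31


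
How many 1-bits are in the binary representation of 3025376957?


0b10110100010100111001011010111101 has 18 set bits

18


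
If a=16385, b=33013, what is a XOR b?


16385 ^ 33013 = 49396

49396


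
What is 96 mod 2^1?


96 & 1 = 0

0


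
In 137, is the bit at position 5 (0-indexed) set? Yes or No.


0b10001001, bit 5 = 0. No

No


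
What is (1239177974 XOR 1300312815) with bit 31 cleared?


Step 1: 1239177974 ^ 1300312815 = 73230361
Step 2: 73230361 & ~(1 << 31) = 73230361

73230361


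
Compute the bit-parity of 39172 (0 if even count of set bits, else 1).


0b1001100100000100 has 5 ones => parity 1

1


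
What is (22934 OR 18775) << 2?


Step 1: 22934 | 18775 = 22999
Step 2: 22999 << 2 = 91996

91996


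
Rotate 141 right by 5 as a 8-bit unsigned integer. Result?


Rotate 0b10001101 right by 5 (8-bit) = 0b1101100 = 108

108


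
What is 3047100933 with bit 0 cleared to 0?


3047100933 & ~(1 << 0) = 3047100932

3047100932


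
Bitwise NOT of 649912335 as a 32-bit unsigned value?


~0b100110101111001110000000001111 = 0b11011001010000110001111111110000 = 3645054960 (32-bit unsigned)

3645054960


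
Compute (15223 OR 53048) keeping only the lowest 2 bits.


Step 1: 15223 | 53048 = 65407
Step 2: 65407 & 3 = 3

3


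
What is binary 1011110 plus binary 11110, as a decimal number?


1011110 + 11110 = 1111100 = 124

124


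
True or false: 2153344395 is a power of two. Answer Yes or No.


0b10000000010110010110110110001011. Multiple bits set => No

No


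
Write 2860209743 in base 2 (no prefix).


2860209743 = 10101010011110110101011001001111 in binary

10101010011110110101011001001111


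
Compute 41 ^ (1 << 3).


41 ^ (1 << 3) = 41 ^ 8 = 33

33


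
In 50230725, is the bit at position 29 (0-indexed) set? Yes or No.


0b10111111100111010111000101, bit 29 = 0. No

No


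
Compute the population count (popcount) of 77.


0b1001101 has 4 set bits

4


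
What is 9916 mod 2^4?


9916 & 15 = 12

12


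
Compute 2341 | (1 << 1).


2341 | (1 << 1) = 2341 | 2 = 2343

2343


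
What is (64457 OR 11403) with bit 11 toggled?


Step 1: 64457 | 11403 = 65483
Step 2: 65483 ^ (1 << 11) = 65483 ^ 2048 = 63435

63435


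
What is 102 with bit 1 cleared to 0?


102 & ~(1 << 1) = 100

100


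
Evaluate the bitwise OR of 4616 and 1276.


0b1001000001000 | 0b10011111100 = 0b1011011111100 = 5884

5884


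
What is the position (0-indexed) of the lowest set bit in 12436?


0b11000010010100. Lowest set bit at position 2

2


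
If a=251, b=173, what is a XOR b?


251 ^ 173 = 86

86


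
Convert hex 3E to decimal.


3E hex = 62 decimal

62


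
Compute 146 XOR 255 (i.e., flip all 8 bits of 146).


146 ^ 255 = 109

109


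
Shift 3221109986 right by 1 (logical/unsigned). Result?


0b10111111111111100011110011100010 >> 1 = 0b1011111111111110001111001110001 = 1610554993

1610554993


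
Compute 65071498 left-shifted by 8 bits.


0b11111000001110100110001010 << 8 = 0b1111100000111010011000101000000000 = 16658303488

16658303488


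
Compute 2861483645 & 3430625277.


0b10101010100011101100011001111101 & 0b11001100011110110010111111111101 = 0b10001000000010100000011001111101 = 2282358397

2282358397


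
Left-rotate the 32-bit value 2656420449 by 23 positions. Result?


Rotate 0b10011110010101011100001001100001 left by 23 (32-bit) = 0b110000110011110010101011100001 = 818883297

818883297


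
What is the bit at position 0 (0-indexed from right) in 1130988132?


0b1000011011010011000001001100100, position 0 = 0

0


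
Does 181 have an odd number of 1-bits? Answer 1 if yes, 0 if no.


0b10110101 has 5 ones => parity 1

1


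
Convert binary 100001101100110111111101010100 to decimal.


100001101100110111111101010100 in decimal = 565411668

565411668


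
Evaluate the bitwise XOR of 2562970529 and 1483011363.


0b10011000110000111101001110100001 ^ 0b1011000011001001111010100100011 = 0b11000000101001110010011010000010 = 3232179842

3232179842


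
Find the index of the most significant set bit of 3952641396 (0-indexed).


0b11101011100110001000010101110100. Highest set bit at position 31

31


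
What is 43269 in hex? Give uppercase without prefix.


43269 = A905 hex

A905


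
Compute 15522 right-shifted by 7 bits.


0b11110010100010 >> 7 = 0b1111001 = 121

121


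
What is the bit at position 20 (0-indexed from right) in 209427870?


0b1100011110111001110110011110, position 20 = 1

1


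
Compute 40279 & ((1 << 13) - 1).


40279 & 8191 = 7511

7511


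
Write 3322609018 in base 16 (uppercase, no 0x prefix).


3322609018 = C60AFD7A hex

C60AFD7A


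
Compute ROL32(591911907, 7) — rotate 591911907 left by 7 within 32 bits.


Rotate 0b100011010001111101101111100011 left by 7 (32-bit) = 0b10100011111011011111000110010001 = 2750280081

2750280081


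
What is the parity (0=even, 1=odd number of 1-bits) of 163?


0b10100011 has 4 ones => parity 0

0


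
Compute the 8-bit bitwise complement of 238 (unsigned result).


~0b11101110 = 0b10001 = 17 (8-bit unsigned)

17


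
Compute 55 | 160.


0b110111 | 0b10100000 = 0b10110111 = 183

183


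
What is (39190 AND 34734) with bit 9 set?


Step 1: 39190 & 34734 = 33030
Step 2: 33030 | (1 << 9) = 33030 | 512 = 33542

33542


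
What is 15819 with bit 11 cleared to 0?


15819 & ~(1 << 11) = 13771

13771


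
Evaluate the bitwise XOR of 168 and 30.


0b10101000 ^ 0b11110 = 0b10110110 = 182

182


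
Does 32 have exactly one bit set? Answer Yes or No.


0b100000. Only one bit set => Yes

Yes


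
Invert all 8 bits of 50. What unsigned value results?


50 ^ 255 = 205

205


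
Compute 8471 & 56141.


0b10000100010111 & 0b1101101101001101 = 0b100000101 = 261

261


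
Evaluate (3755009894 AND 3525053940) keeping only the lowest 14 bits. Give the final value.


Step 1: 3755009894 & 3525053940 = 3524265316
Step 2: 3524265316 & 16383 = 1380

1380


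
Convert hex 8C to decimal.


8C hex = 140 decimal

140


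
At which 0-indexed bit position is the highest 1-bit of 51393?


0b1100100011000001. Highest set bit at position 15

15


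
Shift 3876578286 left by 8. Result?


0b11100111000011111110001111101110 << 8 = 0b1110011100001111111000111110111000000000 = 992404041216

992404041216


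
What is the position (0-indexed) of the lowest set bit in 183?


0b10110111. Lowest set bit at position 0

0


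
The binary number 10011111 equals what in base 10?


10011111 in decimal = 159

159


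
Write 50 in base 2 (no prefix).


50 = 110010 in binary

110010


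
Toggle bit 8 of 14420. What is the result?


14420 ^ (1 << 8) = 14420 ^ 256 = 14676

14676


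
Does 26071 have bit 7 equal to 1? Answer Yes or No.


0b110010111010111, bit 7 = 1. Yes

Yes


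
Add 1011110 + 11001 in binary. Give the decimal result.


1011110 + 11001 = 1110111 = 119

119


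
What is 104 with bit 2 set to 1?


104 | (1 << 2) = 104 | 4 = 108

108


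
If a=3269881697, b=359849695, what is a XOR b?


3269881697 ^ 359849695 = 3616846270

3616846270


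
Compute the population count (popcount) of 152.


0b10011000 has 3 set bits

3


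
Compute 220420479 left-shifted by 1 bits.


0b1101001000110101100101111111 << 1 = 0b11010010001101011001011111110 = 440840958

440840958


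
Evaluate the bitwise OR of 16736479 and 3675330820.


0b111111110110000011011111 | 0b11011011000100010001100100000100 = 0b11011011111111110111100111011111 = 3690953183

3690953183


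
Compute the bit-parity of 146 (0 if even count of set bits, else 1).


0b10010010 has 3 ones => parity 1

1


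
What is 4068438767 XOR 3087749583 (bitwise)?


0b11110010011111110111001011101111 ^ 0b10111000000010110101000111001111 = 0b1001010011101000010001100100000 = 1249125152

1249125152


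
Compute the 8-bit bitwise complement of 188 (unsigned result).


~0b10111100 = 0b1000011 = 67 (8-bit unsigned)

67


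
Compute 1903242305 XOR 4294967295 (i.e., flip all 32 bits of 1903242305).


1903242305 ^ 4294967295 = 2391724990

2391724990


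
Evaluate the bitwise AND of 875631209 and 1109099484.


0b110100001100010001001001101001 & 0b1000010000110111000001111011100 = 0b100010000001001001000 = 1114696

1114696


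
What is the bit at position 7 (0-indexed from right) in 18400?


0b100011111100000, position 7 = 1

1


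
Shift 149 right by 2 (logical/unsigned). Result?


0b10010101 >> 2 = 0b100101 = 37

37


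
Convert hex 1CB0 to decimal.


1CB0 hex = 7344 decimal

7344


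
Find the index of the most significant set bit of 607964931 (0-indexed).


0b100100001111001100111100000011. Highest set bit at position 29

29


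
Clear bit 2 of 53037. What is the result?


53037 & ~(1 << 2) = 53033

53033


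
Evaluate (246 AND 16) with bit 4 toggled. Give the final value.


Step 1: 246 & 16 = 16
Step 2: 16 ^ (1 << 4) = 16 ^ 16 = 0

0


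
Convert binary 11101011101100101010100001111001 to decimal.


11101011101100101010100001111001 in decimal = 3954354297

3954354297


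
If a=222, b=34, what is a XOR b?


222 ^ 34 = 252

252


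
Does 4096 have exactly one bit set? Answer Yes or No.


0b1000000000000. Only one bit set => Yes

Yes


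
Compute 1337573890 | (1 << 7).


1337573890 | (1 << 7) = 1337573890 | 128 = 1337574018

1337574018


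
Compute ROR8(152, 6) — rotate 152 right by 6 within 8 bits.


Rotate 0b10011000 right by 6 (8-bit) = 0b1100010 = 98

98


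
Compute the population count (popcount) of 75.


0b1001011 has 4 set bits

4


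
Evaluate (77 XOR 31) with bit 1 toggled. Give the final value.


Step 1: 77 ^ 31 = 82
Step 2: 82 ^ (1 << 1) = 82 ^ 2 = 80

80


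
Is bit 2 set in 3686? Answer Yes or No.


0b111001100110, bit 2 = 1. Yes

Yes


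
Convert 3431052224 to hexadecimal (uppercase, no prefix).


3431052224 = CC81B3C0 hex

CC81B3C0


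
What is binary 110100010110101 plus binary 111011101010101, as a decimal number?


110100010110101 + 111011101010101 = 1110000000001010 = 57354

57354


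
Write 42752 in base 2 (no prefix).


42752 = 1010011100000000 in binary

1010011100000000


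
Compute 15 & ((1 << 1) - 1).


15 & 1 = 1

1


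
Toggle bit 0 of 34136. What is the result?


34136 ^ (1 << 0) = 34136 ^ 1 = 34137

34137


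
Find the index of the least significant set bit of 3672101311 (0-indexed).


0b11011010110111111101000110111111. Lowest set bit at position 0

0


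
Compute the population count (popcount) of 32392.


0b111111010001000 has 8 set bits

8


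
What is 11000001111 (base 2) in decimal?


11000001111 in decimal = 1551

1551


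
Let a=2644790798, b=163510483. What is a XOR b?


2644790798 ^ 163510483 = 2484778717

2484778717


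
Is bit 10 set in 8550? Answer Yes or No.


0b10000101100110, bit 10 = 0. No

No


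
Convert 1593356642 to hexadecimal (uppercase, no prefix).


1593356642 = 5EF8B162 hex

5EF8B162


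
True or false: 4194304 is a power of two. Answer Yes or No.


0b10000000000000000000000. Only one bit set => Yes

Yes


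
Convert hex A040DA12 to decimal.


A040DA12 hex = 2688604690 decimal

2688604690


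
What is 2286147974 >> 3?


0b10001000010000111101100110000110 >> 3 = 0b10001000010000111101100110000 = 285768496

285768496


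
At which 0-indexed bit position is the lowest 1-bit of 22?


0b10110. Lowest set bit at position 1

1


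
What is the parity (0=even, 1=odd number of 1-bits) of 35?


0b100011 has 3 ones => parity 1

1


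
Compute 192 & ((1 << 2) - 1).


192 & 3 = 0

0


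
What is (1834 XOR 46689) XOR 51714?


Step 1: 1834 ^ 46689 = 45387
Step 2: 45387 ^ 51714 = 31561

31561


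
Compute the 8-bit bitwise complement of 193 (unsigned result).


~0b11000001 = 0b111110 = 62 (8-bit unsigned)

62


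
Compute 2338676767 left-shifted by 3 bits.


0b10001011011001010110000000011111 << 3 = 0b10001011011001010110000000011111000 = 18709414136

18709414136


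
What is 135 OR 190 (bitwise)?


0b10000111 | 0b10111110 = 0b10111111 = 191

191


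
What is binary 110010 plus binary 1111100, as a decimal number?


110010 + 1111100 = 10101110 = 174

174


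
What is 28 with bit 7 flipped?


28 ^ (1 << 7) = 28 ^ 128 = 156

156


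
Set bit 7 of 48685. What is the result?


48685 | (1 << 7) = 48685 | 128 = 48813

48813


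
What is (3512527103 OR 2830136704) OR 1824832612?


Step 1: 3512527103 | 2830136704 = 4194106879
Step 2: 4194106879 | 1824832612 = 4261215743

4261215743


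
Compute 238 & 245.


0b11101110 & 0b11110101 = 0b11100100 = 228

228


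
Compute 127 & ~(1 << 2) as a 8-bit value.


127 & ~(1 << 2) = 123

123


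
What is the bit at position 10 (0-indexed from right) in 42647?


0b1010011010010111, position 10 = 1

1


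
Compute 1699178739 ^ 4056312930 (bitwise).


0b1100101010001110110100011110011 ^ 0b11110001110001100110110001100010 = 0b10010100100000010000010010010001 = 2491483281

2491483281


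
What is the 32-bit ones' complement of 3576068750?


3576068750 ^ 4294967295 = 718898545

718898545


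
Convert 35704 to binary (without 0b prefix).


35704 = 1000101101111000 in binary

1000101101111000


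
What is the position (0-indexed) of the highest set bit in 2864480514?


0b10101010101111001000000100000010. Highest set bit at position 31

31


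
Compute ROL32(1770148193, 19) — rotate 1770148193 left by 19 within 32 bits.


Rotate 0b1101001100000100101000101100001 left by 19 (32-bit) = 0b10001011000010110100110000010010 = 2332773394

2332773394


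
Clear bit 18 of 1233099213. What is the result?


1233099213 & ~(1 << 18) = 1232837069

1232837069


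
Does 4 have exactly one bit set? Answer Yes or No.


0b100. Only one bit set => Yes

Yes


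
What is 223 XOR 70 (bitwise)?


0b11011111 ^ 0b1000110 = 0b10011001 = 153

153


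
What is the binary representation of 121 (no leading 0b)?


121 = 1111001 in binary

1111001


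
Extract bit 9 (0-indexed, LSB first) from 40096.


0b1001110010100000, position 9 = 0

0


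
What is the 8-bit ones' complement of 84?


84 ^ 255 = 171

171


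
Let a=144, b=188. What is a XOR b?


144 ^ 188 = 44

44


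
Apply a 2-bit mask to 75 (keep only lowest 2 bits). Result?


75 & 3 = 3

3


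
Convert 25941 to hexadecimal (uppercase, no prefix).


25941 = 6555 hex

6555


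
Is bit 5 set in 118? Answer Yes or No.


0b1110110, bit 5 = 1. Yes

Yes


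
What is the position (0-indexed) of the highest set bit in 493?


0b111101101. Highest set bit at position 8

8


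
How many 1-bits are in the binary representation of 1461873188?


0b1010111001000100110101000100100 has 13 set bits

13


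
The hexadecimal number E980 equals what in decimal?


E980 hex = 59776 decimal

59776


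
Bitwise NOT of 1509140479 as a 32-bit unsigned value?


~0b1011001111100111010011111111111 = 0b10100110000011000101100000000000 = 2785826816 (32-bit unsigned)

2785826816


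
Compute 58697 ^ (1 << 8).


58697 ^ (1 << 8) = 58697 ^ 256 = 58441

58441


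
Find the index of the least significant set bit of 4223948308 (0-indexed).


0b11111011110001000101011000010100. Lowest set bit at position 2

2


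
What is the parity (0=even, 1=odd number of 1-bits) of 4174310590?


0b11111000110011101110110010111110 has 21 ones => parity 1

1


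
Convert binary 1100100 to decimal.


1100100 in decimal = 100

100


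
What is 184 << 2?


0b10111000 << 2 = 0b1011100000 = 736

736


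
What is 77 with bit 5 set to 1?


77 | (1 << 5) = 77 | 32 = 109

109


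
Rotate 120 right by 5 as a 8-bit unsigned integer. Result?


Rotate 0b1111000 right by 5 (8-bit) = 0b11000011 = 195

195


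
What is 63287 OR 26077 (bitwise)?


0b1111011100110111 | 0b110010111011101 = 0b1111011111111111 = 63487

63487


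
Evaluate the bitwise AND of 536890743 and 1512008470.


0b100000000000000100110101110111 & 0b1011010000111110110101100010110 = 0b100100100010110 = 18710

18710


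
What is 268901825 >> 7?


0b10000000001110001110111000001 >> 7 = 0b1000000000111000111011 = 2100795

2100795


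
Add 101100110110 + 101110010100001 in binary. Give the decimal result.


101100110110 + 101110010100001 = 110011111010111 = 26583

26583


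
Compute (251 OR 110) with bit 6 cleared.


Step 1: 251 | 110 = 255
Step 2: 255 & ~(1 << 6) = 191

191


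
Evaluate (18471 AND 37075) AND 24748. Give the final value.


Step 1: 18471 & 37075 = 3
Step 2: 3 & 24748 = 0

0


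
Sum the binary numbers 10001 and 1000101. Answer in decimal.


10001 + 1000101 = 1010110 = 86

86


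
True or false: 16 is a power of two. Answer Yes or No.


0b10000. Only one bit set => Yes

Yes


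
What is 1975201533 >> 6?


0b1110101101110110010111011111101 >> 6 = 0b1110101101110110010111011 = 30862523

30862523


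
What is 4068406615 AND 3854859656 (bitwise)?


0b11110010011111101111010101010111 & 0b11100101110001000111110110001000 = 0b11100000010001000111010100000000 = 3762582784

3762582784


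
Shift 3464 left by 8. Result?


0b110110001000 << 8 = 0b11011000100000000000 = 886784

886784


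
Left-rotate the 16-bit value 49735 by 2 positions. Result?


Rotate 0b1100001001000111 left by 2 (16-bit) = 0b100100011111 = 2335

2335


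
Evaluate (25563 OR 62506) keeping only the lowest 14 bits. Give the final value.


Step 1: 25563 | 62506 = 63483
Step 2: 63483 & 16383 = 14331

14331


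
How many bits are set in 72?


0b1001000 has 2 set bits

2


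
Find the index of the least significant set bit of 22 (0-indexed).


0b10110. Lowest set bit at position 1

1


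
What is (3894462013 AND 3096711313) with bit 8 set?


Step 1: 3894462013 & 3096711313 = 2818572305
Step 2: 2818572305 | (1 << 8) = 2818572305 | 256 = 2818572561

2818572561


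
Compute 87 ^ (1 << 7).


87 ^ (1 << 7) = 87 ^ 128 = 215

215


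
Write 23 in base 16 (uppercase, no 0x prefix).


23 = 17 hex

17


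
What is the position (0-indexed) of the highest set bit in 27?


0b11011. Highest set bit at position 4

4


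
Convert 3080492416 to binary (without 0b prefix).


3080492416 = 10110111100111001001010110000000 in binary

10110111100111001001010110000000


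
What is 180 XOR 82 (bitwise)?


0b10110100 ^ 0b1010010 = 0b11100110 = 230

230


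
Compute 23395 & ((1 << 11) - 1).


23395 & 2047 = 867

867


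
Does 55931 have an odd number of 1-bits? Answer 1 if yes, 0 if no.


0b1101101001111011 has 11 ones => parity 1

1


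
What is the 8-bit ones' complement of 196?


196 ^ 255 = 59

59


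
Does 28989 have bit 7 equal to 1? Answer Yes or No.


0b111000100111101, bit 7 = 0. No

No


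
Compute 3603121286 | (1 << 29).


3603121286 | (1 << 29) = 3603121286 | 536870912 = 4139992198

4139992198


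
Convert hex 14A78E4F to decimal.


14A78E4F hex = 346525263 decimal

346525263


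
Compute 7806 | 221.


0b1111001111110 | 0b11011101 = 0b1111011111111 = 7935

7935


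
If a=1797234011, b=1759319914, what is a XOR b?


1797234011 ^ 1759319914 = 63081009

63081009


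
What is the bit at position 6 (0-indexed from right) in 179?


0b10110011, position 6 = 0

0


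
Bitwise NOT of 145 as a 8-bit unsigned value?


~0b10010001 = 0b1101110 = 110 (8-bit unsigned)

110


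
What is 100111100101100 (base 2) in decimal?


100111100101100 in decimal = 20268

20268


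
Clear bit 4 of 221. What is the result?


221 & ~(1 << 4) = 205

205


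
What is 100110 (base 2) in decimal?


100110 in decimal = 38

38


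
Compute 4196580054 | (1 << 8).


4196580054 | (1 << 8) = 4196580054 | 256 = 4196580310

4196580310


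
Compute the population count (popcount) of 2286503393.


0b10001000010010010100010111100001 has 12 set bits

12


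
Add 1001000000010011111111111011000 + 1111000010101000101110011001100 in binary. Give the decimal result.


1001000000010011111111111011000 + 1111000010101000101110011001100 = 11000000010111100101110010100100 = 3227409572

3227409572


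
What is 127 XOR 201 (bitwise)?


0b1111111 ^ 0b11001001 = 0b10110110 = 182

182


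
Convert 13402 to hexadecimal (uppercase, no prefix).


13402 = 345A hex

345A


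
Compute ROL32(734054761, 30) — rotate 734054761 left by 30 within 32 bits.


Rotate 0b101011110000001100100101101001 left by 30 (32-bit) = 0b1001010111100000011001001011010 = 1257255514

1257255514


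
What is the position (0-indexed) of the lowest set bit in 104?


0b1101000. Lowest set bit at position 3

3


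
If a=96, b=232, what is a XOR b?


96 ^ 232 = 136

136


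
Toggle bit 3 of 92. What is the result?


92 ^ (1 << 3) = 92 ^ 8 = 84

84


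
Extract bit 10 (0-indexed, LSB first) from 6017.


0b1011110000001, position 10 = 1

1


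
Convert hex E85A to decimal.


E85A hex = 59482 decimal

59482


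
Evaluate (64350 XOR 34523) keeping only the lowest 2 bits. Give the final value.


Step 1: 64350 ^ 34523 = 32133
Step 2: 32133 & 3 = 1

1


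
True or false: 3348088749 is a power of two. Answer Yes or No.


0b11000111100011111100011110101101. Multiple bits set => No

No


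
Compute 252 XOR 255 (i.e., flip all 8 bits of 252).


252 ^ 255 = 3

3


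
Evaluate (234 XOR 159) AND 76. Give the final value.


Step 1: 234 ^ 159 = 117
Step 2: 117 & 76 = 68

68


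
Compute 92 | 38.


0b1011100 | 0b100110 = 0b1111110 = 126

126


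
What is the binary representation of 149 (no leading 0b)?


149 = 10010101 in binary

10010101


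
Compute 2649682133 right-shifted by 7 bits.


0b10011101111011101111000011010101 >> 7 = 0b1001110111101110111100001 = 20700641

20700641


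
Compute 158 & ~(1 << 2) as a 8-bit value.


158 & ~(1 << 2) = 154

154


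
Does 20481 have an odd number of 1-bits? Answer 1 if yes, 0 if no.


0b101000000000001 has 3 ones => parity 1

1


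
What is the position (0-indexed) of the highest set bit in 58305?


0b1110001111000001. Highest set bit at position 15

15


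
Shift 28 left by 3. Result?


0b11100 << 3 = 0b11100000 = 224

224


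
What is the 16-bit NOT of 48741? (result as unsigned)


~0b1011111001100101 = 0b100000110011010 = 16794 (16-bit unsigned)

16794


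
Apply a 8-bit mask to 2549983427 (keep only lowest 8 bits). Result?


2549983427 & 255 = 195

195


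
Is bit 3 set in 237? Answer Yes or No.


0b11101101, bit 3 = 1. Yes

Yes


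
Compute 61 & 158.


0b111101 & 0b10011110 = 0b11100 = 28

28


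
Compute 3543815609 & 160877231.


0b11010011001110100101010110111001 & 0b1001100101101100101010101111 = 0b1000100100100000010101001 = 17973417

17973417


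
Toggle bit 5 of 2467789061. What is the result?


2467789061 ^ (1 << 5) = 2467789061 ^ 32 = 2467789093

2467789093


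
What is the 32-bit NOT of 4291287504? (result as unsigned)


~0b11111111110001111101100111010000 = 0b1110000010011000101111 = 3679791 (32-bit unsigned)

3679791


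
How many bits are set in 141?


0b10001101 has 4 set bits

4


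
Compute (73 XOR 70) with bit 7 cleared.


Step 1: 73 ^ 70 = 15
Step 2: 15 & ~(1 << 7) = 15

15


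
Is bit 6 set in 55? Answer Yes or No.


0b110111, bit 6 = 0. No

No


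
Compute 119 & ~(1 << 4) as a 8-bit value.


119 & ~(1 << 4) = 103

103


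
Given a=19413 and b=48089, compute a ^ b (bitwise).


19413 ^ 48089 = 61452

61452


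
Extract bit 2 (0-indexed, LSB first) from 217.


0b11011001, position 2 = 0

0


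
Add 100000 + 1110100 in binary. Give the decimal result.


100000 + 1110100 = 10010100 = 148

148


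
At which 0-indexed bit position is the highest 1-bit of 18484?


0b100100000110100. Highest set bit at position 14

14


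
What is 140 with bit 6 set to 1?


140 | (1 << 6) = 140 | 64 = 204

204


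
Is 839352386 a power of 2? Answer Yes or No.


0b110010000001111000000001000010. Multiple bits set => No

No


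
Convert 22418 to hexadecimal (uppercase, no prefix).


22418 = 5792 hex

5792


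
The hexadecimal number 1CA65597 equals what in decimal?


1CA65597 hex = 480662935 decimal

480662935


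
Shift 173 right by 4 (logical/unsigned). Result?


0b10101101 >> 4 = 0b1010 = 10

10


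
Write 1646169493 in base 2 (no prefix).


1646169493 = 1100010000111101000110110010101 in binary

1100010000111101000110110010101


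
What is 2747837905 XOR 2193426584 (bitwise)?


0b10100011110010001010110111010001 ^ 0b10000010101111010000100010011000 = 0b100001011101011010010101001001 = 561358153

561358153


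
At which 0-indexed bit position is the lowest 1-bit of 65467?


0b1111111110111011. Lowest set bit at position 0

0


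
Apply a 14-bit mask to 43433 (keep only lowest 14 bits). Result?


43433 & 16383 = 10665

10665


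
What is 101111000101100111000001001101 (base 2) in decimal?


101111000101100111000001001101 in decimal = 789999693

789999693


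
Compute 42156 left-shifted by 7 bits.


0b1010010010101100 << 7 = 0b10100100101011000000000 = 5395968

5395968


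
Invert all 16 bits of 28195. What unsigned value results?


28195 ^ 65535 = 37340

37340


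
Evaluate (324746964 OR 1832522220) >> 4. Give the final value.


Step 1: 324746964 | 1832522220 = 2138783740
Step 2: 2138783740 >> 4 = 133673983

133673983


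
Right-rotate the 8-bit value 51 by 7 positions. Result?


Rotate 0b110011 right by 7 (8-bit) = 0b1100110 = 102

102


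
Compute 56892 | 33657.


0b1101111000111100 | 0b1000001101111001 = 0b1101111101111101 = 57213

57213


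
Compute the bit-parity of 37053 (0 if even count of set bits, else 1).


0b1001000010111101 has 8 ones => parity 0

0


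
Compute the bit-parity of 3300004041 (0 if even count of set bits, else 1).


0b11000100101100100001000011001001 has 12 ones => parity 0

0


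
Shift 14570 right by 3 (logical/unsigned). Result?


0b11100011101010 >> 3 = 0b11100011101 = 1821

1821


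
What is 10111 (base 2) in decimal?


10111 in decimal = 23

23


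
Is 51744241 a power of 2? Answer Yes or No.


0b11000101011000110111110001. Multiple bits set => No

No


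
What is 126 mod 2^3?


126 & 7 = 6

6


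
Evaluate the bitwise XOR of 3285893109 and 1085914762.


0b11000011110110101011111111110101 ^ 0b1000000101110011011111010001010 = 0b10000011011000110000000101111111 = 2204303743

2204303743


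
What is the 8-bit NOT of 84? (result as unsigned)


~0b1010100 = 0b10101011 = 171 (8-bit unsigned)

171


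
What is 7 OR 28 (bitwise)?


0b111 | 0b11100 = 0b11111 = 31

31


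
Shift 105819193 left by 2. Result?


0b110010011101010110000111001 << 2 = 0b11001001110101011000011100100 = 423276772

423276772


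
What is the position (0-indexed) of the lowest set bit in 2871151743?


0b10101011001000100100110001111111. Lowest set bit at position 0

0


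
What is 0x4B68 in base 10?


4B68 hex = 19304 decimal

19304


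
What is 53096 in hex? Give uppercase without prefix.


53096 = CF68 hex

CF68


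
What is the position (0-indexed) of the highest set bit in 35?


0b100011. Highest set bit at position 5

5


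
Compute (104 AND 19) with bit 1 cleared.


Step 1: 104 & 19 = 0
Step 2: 0 & ~(1 << 1) = 0

0


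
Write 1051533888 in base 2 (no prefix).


1051533888 = 111110101011010010001001000000 in binary

111110101011010010001001000000


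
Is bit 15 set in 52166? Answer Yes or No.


0b1100101111000110, bit 15 = 1. Yes

Yes


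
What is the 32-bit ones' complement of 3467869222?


3467869222 ^ 4294967295 = 827098073

827098073


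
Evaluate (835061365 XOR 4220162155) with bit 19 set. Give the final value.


Step 1: 835061365 ^ 4220162155 = 3394016798
Step 2: 3394016798 | (1 << 19) = 3394016798 | 524288 = 3394016798

3394016798


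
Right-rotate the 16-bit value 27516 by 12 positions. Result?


Rotate 0b110101101111100 right by 12 (16-bit) = 0b1011011111000110 = 47046

47046


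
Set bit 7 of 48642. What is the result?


48642 | (1 << 7) = 48642 | 128 = 48770

48770


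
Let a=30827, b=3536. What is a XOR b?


30827 ^ 3536 = 30139

30139


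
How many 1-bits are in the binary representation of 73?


0b1001001 has 3 set bits

3


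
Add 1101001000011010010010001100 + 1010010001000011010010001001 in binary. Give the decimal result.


1101001000011010010010001100 + 1010010001000011010010001001 = 10111011001011101100100010101 = 392550677

392550677


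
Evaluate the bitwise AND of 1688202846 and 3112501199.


0b1100100100111111110111001011110 & 0b10111001100001001111111111001111 = 0b100000100001001110111001001110 = 545582670

545582670


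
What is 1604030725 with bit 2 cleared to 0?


1604030725 & ~(1 << 2) = 1604030721

1604030721


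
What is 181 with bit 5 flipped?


181 ^ (1 << 5) = 181 ^ 32 = 149

149


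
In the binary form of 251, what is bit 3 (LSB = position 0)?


0b11111011, position 3 = 1

1


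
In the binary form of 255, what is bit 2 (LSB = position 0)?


0b11111111, position 2 = 1

1


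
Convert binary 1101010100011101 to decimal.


1101010100011101 in decimal = 54557

54557


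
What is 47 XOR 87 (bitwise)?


0b101111 ^ 0b1010111 = 0b1111000 = 120

120


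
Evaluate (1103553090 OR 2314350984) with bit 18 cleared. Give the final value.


Step 1: 1103553090 | 2314350984 = 3388404682
Step 2: 3388404682 & ~(1 << 18) = 3388142538

3388142538


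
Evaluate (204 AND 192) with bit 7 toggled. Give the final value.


Step 1: 204 & 192 = 192
Step 2: 192 ^ (1 << 7) = 192 ^ 128 = 64

64


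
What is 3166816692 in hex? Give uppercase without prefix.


3166816692 = BCC1C9B4 hex

BCC1C9B4


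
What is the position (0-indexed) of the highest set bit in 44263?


0b1010110011100111. Highest set bit at position 15

15


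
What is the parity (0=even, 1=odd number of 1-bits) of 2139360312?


0b1111111100001000000110000111000 has 14 ones => parity 0

0


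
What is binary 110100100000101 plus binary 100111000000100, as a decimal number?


110100100000101 + 100111000000100 = 1011011100001001 = 46857

46857


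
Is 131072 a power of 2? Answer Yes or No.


0b100000000000000000. Only one bit set => Yes

Yes


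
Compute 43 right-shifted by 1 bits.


0b101011 >> 1 = 0b10101 = 21

21


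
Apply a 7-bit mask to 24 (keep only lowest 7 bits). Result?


24 & 127 = 24

24


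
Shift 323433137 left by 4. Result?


0b10011010001110011001010110001 << 4 = 0b100110100011100110010101100010000 = 5174930192

5174930192


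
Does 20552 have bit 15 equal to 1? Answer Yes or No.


0b101000001001000, bit 15 = 0. No

No


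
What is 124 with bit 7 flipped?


124 ^ (1 << 7) = 124 ^ 128 = 252

252


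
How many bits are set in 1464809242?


0b1010111010011110011011100011010 has 18 set bits

18


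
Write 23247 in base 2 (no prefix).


23247 = 101101011001111 in binary

101101011001111


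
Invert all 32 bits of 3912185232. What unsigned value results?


3912185232 ^ 4294967295 = 382782063

382782063


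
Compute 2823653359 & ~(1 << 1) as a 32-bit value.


2823653359 & ~(1 << 1) = 2823653357

2823653357


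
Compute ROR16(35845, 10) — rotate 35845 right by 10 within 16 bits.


Rotate 0b1000110000000101 right by 10 (16-bit) = 0b101100011 = 355

355


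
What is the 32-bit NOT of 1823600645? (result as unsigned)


~0b1101100101100011111000000000101 = 0b10010011010011100000111111111010 = 2471366650 (32-bit unsigned)

2471366650


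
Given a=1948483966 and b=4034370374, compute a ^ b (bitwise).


1948483966 ^ 4034370374 = 2220104248

2220104248


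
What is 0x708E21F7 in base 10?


708E21F7 hex = 1888362999 decimal

1888362999


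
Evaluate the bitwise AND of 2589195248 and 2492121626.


0b10011010010100111111101111110000 & 0b10010100100010101100001000011010 = 0b10010000000000101100001000010000 = 2416099856

2416099856


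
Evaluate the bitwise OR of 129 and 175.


0b10000001 | 0b10101111 = 0b10101111 = 175

175


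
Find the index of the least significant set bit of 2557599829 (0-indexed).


0b10011000011100011110000001010101. Lowest set bit at position 0

0


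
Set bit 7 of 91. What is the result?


91 | (1 << 7) = 91 | 128 = 219

219


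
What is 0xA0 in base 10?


A0 hex = 160 decimal

160


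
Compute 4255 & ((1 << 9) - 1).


4255 & 511 = 159

159


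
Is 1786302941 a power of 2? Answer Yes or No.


0b1101010011110001101000111011101. Multiple bits set => No

No


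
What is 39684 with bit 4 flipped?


39684 ^ (1 << 4) = 39684 ^ 16 = 39700

39700


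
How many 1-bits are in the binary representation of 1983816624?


0b1110110001111101010001110110000 has 17 set bits

17


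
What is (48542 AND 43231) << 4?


Step 1: 48542 & 43231 = 43166
Step 2: 43166 << 4 = 690656

690656


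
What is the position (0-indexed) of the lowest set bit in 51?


0b110011. Lowest set bit at position 0

0


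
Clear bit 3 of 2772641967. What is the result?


2772641967 & ~(1 << 3) = 2772641959

2772641959


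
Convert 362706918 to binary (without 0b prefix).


362706918 = 10101100111100111011111100110 in binary

10101100111100111011111100110
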